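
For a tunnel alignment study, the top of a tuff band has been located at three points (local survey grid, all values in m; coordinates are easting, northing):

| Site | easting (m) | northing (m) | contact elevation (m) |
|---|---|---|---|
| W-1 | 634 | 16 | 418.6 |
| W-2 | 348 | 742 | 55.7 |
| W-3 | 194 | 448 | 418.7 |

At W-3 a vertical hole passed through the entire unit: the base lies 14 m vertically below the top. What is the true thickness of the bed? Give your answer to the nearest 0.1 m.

9.2 m

Let the plane be z = a·easting + b·northing + c.
W-2−W-1: −286a + 726b = −362.9;  W-3−W-1: −440a + 432b = 0.1.
Solving gives a = −0.80069, b = −0.81529.
|∇z| = √(a²+b²) = 1.14271, so dip δ = arctan(1.14271) = 48.81°.
True thickness = vertical thickness × cos δ = 14 × cos 48.81° = 9.2 m.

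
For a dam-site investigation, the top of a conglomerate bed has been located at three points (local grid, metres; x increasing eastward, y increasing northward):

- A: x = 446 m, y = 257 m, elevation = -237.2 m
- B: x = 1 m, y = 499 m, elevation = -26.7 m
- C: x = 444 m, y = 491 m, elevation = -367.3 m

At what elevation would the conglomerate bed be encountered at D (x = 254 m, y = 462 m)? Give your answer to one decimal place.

-203.0 m

Two edge vectors: A→B = (-445, 242, 210.5), A→C = (-2, 234, -130.1).
Normal n = (A→B) × (A→C) = (-80741.2, -58315.5, -103646).
So ∂z/∂x = −n_x/n_z = −0.77901 and ∂z/∂y = −n_y/n_z = −0.56264.
Intercept c from A: -237.2 + 347.44 + 144.60 = 254.84.
At (254, 462): z = −197.9 − 259.9 + 254.84 = -203.0 m.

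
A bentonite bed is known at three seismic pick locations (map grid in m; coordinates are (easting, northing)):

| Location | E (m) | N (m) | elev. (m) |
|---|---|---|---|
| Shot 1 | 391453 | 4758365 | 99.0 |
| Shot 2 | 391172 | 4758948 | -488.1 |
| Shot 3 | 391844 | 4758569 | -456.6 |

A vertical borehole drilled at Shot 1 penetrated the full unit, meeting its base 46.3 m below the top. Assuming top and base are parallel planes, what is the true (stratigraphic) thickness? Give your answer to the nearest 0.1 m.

25.3 m

Let the plane be z = a·E + b·N + c.
Shot 2−Shot 1: −281a + 583b = −587.1;  Shot 3−Shot 1: 391a + 204b = −555.6.
Solving gives a = −0.71561, b = −1.35195.
|∇z| = √(a²+b²) = 1.52966, so dip δ = arctan(1.52966) = 56.83°.
True thickness = vertical thickness × cos δ = 46.3 × cos 56.83° = 25.3 m.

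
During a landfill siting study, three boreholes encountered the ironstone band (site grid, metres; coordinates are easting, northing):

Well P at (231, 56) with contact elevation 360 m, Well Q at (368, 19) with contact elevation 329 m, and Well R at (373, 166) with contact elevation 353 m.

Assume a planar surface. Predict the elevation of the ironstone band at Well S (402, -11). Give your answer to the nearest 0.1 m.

Two edge vectors: Well P→Well Q = (137, -37, -31), Well P→Well R = (142, 110, -7).
Normal n = (Well P→Well Q) × (Well P→Well R) = (3669, -3443, 20324).
So ∂z/∂easting = −n_x/n_z = −0.18053 and ∂z/∂northing = −n_y/n_z = 0.16941.
Intercept c from Well P: 360 + 41.70 − 9.49 = 392.21.
At (402, -11): z = −72.6 − 1.9 + 392.21 = 317.8 m.

317.8 m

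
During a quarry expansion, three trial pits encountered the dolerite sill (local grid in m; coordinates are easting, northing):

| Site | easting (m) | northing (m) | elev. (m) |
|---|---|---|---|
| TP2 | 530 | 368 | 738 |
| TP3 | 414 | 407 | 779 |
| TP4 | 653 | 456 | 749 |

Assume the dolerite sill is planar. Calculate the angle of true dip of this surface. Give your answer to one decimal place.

Let the plane be z = a·easting + b·northing + c.
TP3−TP2: −116a + 39b = 41;  TP4−TP2: 123a + 88b = 11.
Solving gives a = −0.21186, b = 0.42113.
Gradient magnitude |∇z| = √(a² + b²) = √(0.04489 + 0.17735) = 0.47142.
True dip = arctan(0.47142) = 25.2°, dipping toward SSE (azimuth ≈ 153°).

25.2°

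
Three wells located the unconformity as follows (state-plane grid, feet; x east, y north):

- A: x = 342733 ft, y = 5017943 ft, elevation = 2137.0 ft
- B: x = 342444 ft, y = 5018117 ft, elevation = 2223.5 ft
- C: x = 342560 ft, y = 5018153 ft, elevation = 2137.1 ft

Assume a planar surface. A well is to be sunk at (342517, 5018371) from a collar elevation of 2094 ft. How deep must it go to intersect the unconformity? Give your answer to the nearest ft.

38 ft

Let the plane be z = a·x + b·y + c.
B−A: −289a + 174b = 86.5;  C−A: −173a + 210b = 0.1.
Solving gives a = −0.59329149, b = −0.48828299.
Then c = 2137 − a·342733 − b·5017943 = 2655653.77.
At (342517, 5018371): z_contact = −203212.4 − 2450385.2 + 2655653.77 = 2056.2 ft.
Depth below ground = 2094 − 2056.2 = 38 ft.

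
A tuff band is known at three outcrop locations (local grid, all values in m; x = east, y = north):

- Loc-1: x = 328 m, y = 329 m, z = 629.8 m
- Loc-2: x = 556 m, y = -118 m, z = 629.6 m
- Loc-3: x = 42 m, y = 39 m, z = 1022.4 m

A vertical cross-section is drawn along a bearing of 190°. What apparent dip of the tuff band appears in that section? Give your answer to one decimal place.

Two edge vectors: Loc-1→Loc-2 = (228, -447, -0.2), Loc-1→Loc-3 = (-286, -290, 392.6).
Normal n = (Loc-1→Loc-2) × (Loc-1→Loc-3) = (-175550.2, -89455.6, -193962).
So ∂z/∂x = −n_x/n_z = −0.90508 and ∂z/∂y = −n_y/n_z = −0.46120.
Unit vector along 190° is (sin 190°, cos 190°) = (-0.1736, -0.9848).
Slope in that direction = a·(-0.1736) + b·(-0.9848) = 0.61136.
Apparent dip = arctan|0.61136| = 31.4° (true dip is 45.4°, so apparent ≤ true as expected).

31.4°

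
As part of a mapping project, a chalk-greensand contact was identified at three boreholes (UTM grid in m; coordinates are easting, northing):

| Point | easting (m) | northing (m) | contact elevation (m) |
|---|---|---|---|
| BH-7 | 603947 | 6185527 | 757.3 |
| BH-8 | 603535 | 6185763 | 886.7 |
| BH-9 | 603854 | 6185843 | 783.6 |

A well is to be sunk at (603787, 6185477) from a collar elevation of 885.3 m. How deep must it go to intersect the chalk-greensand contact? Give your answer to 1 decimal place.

76.2 m

Let the plane be z = a·easting + b·northing + c.
BH-8−BH-7: −412a + 236b = 129.4;  BH-9−BH-7: −93a + 316b = 26.3.
Solving gives a = −0.320420531, b = −0.011073131.
Then c = 757.3 − a·603947 − b·6185527 = 262767.47.
At (603787, 6185477): z_contact = −193465.75 − 68492.60 + 262767.47 = 809.12 m.
Depth below ground = 885.3 − 809.12 = 76.2 m.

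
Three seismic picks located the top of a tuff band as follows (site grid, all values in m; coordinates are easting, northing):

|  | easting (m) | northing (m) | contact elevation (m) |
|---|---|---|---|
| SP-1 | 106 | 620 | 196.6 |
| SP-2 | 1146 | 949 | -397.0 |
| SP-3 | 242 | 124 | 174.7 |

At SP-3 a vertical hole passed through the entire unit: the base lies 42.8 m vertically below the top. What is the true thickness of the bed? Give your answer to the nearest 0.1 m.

37.5 m

Let the plane be z = a·easting + b·northing + c.
SP-2−SP-1: 1040a + 329b = −593.6;  SP-3−SP-1: 136a − 496b = −21.9.
Solving gives a = −0.53807, b = −0.10338.
|∇z| = √(a²+b²) = 0.54791, so dip δ = arctan(0.54791) = 28.72°.
True thickness = vertical thickness × cos δ = 42.8 × cos 28.72° = 37.5 m.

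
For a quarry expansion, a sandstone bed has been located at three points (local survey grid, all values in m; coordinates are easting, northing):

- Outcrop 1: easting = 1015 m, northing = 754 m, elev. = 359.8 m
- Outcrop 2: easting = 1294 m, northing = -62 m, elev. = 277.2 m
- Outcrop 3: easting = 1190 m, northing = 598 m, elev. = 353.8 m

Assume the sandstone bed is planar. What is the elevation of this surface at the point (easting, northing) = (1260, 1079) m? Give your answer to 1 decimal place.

Let the plane be z = a·easting + b·northing + c.
Outcrop 2−Outcrop 1: 279a − 816b = −82.6;  Outcrop 3−Outcrop 1: 175a − 156b = −6.
Solving gives a = 0.080479, b = 0.128742.
Then c = 359.8 − a·1015 − b·754 = 181.04.
At (1260, 1079): z = 101.4 + 138.9 + 181.04 = 421.4 m.

421.4 m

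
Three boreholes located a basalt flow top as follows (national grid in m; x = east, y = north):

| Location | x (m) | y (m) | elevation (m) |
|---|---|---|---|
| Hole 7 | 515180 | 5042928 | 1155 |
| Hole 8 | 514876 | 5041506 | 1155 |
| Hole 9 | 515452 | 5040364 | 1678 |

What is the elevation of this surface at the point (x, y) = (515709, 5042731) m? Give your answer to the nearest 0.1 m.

1519.2 m

Let the plane be z = a·x + b·y + c.
Hole 8−Hole 7: −304a − 1422b = 0;  Hole 9−Hole 7: 272a − 2564b = 523.
Solving gives a = 0.637695500, b = −0.136328715.
Then c = 1155 − a·515180 − b·5042928 = 360122.92.
At (515709, 5042731): z = 328865.3 − 687469.0 + 360122.92 = 1519.2 m.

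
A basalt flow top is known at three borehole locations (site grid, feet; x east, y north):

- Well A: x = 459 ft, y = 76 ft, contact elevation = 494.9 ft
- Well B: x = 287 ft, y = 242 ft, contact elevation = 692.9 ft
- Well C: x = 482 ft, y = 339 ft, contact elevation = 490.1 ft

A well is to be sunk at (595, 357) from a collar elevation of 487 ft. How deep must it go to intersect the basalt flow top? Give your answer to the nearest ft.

Two edge vectors: Well A→Well B = (-172, 166, 198), Well A→Well C = (23, 263, -4.8).
Normal n = (Well A→Well B) × (Well A→Well C) = (-52870.8, 3728.4, -49054).
So ∂z/∂x = −n_x/n_z = −1.07781 and ∂z/∂y = −n_y/n_z = 0.07601.
Intercept c from Well A: 494.9 + 494.71 − 5.78 = 983.84.
At (595, 357): z_contact = −641.3 + 27.1 + 983.84 = 369.7 ft.
Depth below ground = 487 − 369.7 = 117 ft.

117 ft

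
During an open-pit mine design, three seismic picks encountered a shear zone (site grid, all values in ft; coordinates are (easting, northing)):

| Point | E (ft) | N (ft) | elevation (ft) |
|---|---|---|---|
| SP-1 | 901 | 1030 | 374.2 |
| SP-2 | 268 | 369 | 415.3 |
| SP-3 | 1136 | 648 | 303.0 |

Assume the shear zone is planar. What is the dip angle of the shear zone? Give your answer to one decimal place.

10.3°

Two edge vectors: SP-1→SP-2 = (-633, -661, 41.1), SP-1→SP-3 = (235, -382, -71.2).
Normal n = (SP-1→SP-2) × (SP-1→SP-3) = (62763.4, -35411.1, 397141).
So ∂z/∂E = −n_x/n_z = −0.15804 and ∂z/∂N = −n_y/n_z = 0.08917.
Gradient magnitude |∇z| = √(a² + b²) = √(0.02498 + 0.00795) = 0.18146.
True dip = arctan(0.18146) = 10.3°, dipping toward ESE (azimuth ≈ 119°).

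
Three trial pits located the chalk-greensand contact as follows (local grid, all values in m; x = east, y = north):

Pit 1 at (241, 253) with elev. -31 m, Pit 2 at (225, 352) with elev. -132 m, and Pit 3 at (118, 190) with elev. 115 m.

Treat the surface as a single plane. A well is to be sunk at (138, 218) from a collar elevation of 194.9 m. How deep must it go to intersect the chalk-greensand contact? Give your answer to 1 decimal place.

123.5 m

Let the plane be z = a·x + b·y + c.
Pit 2−Pit 1: −16a + 99b = −101;  Pit 3−Pit 1: −123a − 63b = 146.
Solving gives a = −0.61365, b = −1.11938.
Then c = -31 − a·241 − b·253 = 400.09.
At (138, 218): z_contact = −84.68 − 244.02 + 400.09 = 71.38 m.
Depth below ground = 194.9 − 71.38 = 123.5 m.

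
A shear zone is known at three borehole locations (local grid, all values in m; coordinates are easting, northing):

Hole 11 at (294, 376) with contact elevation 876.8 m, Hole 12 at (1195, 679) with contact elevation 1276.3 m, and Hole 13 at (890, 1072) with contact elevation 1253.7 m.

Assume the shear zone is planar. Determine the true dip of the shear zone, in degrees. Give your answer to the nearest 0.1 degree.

Let the plane be z = a·easting + b·northing + c.
Hole 12−Hole 11: 901a + 303b = 399.5;  Hole 13−Hole 11: 596a + 696b = 376.9.
Solving gives a = 0.36696, b = 0.22729.
Gradient magnitude |∇z| = √(a² + b²) = √(0.13466 + 0.05166) = 0.43165.
True dip = arctan(0.43165) = 23.3°, dipping toward WSW (azimuth ≈ 238°).

23.3°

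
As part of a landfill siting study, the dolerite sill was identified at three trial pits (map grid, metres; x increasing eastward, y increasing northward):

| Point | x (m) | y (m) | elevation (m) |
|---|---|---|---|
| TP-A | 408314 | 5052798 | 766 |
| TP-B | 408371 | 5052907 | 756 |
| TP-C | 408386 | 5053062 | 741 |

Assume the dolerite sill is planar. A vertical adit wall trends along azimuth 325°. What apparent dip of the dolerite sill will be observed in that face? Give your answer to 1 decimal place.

5.0°

Two edge vectors: TP-A→TP-B = (57, 109, -10), TP-A→TP-C = (72, 264, -25).
Normal n = (TP-A→TP-B) × (TP-A→TP-C) = (-85, 705, 7200).
So ∂z/∂x = −n_x/n_z = 0.01181 and ∂z/∂y = −n_y/n_z = −0.09792.
Unit vector along 325° is (sin 325°, cos 325°) = (-0.5736, 0.8192).
Slope in that direction = a·(-0.5736) + b·(0.8192) = −0.08698.
Apparent dip = arctan|0.08698| = 5.0° (true dip is 5.6°, so apparent ≤ true as expected).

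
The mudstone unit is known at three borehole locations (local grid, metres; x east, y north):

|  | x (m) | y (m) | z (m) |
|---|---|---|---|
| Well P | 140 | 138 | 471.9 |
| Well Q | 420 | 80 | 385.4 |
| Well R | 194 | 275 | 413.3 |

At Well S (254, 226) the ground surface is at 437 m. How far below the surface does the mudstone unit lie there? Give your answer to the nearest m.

32 m

Two edge vectors: Well P→Well Q = (280, -58, -86.5), Well P→Well R = (54, 137, -58.6).
Normal n = (Well P→Well Q) × (Well P→Well R) = (15249.3, 11737, 41492).
So ∂z/∂x = −n_x/n_z = −0.36752 and ∂z/∂y = −n_y/n_z = −0.28287.
Intercept c from Well P: 471.9 + 51.45 + 39.04 = 562.39.
At (254, 226): z_contact = −93.4 − 63.9 + 562.39 = 405.1 m.
Depth below ground = 437 − 405.1 = 32 m.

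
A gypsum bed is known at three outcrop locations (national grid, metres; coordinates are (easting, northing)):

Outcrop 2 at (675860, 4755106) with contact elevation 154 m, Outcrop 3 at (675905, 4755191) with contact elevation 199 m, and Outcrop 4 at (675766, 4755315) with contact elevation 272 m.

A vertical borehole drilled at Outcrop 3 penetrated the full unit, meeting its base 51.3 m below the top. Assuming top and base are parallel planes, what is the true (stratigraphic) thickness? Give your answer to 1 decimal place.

Let the plane be z = a·E + b·N + c.
Outcrop 3−Outcrop 2: 45a + 85b = 45;  Outcrop 4−Outcrop 2: −94a + 209b = 118.
Solving gives a = −0.03593, b = 0.54843.
|∇z| = √(a²+b²) = 0.54961, so dip δ = arctan(0.54961) = 28.79°.
True thickness = vertical thickness × cos δ = 51.3 × cos 28.79° = 45.0 m.

45.0 m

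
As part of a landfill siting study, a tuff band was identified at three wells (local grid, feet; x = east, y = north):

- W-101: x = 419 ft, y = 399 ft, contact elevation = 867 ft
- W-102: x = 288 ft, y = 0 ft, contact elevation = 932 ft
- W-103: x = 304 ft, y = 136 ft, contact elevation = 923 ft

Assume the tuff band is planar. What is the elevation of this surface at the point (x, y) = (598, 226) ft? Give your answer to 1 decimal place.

786.9 ft

Let the plane be z = a·x + b·y + c.
W-102−W-101: −131a − 399b = 65;  W-103−W-101: −115a − 263b = 56.
Solving gives a = −0.45915, b = −0.01216.
Then c = 867 − a·419 − b·399 = 1064.24.
At (598, 226): z = −274.6 − 2.7 + 1064.24 = 786.9 ft.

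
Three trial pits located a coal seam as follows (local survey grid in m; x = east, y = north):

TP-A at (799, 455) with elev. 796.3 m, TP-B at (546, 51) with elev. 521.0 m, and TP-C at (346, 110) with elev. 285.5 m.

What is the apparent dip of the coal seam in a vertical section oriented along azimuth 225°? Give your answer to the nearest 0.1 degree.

38.3°

Let the plane be z = a·x + b·y + c.
TP-B−TP-A: −253a − 404b = −275.3;  TP-C−TP-A: −453a − 345b = −510.8.
Solving gives a = 1.16357, b = −0.04723.
Unit vector along 225° is (sin 225°, cos 225°) = (-0.7071, -0.7071).
Slope in that direction = a·(-0.7071) + b·(-0.7071) = −0.78937.
Apparent dip = arctan|0.78937| = 38.3° (true dip is 49.3°, so apparent ≤ true as expected).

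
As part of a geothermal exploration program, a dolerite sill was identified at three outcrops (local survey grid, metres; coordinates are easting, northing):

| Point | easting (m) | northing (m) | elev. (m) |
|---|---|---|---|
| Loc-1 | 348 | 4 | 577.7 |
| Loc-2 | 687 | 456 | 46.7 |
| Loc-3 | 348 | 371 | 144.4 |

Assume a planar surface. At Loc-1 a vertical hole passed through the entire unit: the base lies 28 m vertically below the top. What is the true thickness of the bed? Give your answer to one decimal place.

Let the plane be z = a·easting + b·northing + c.
Loc-2−Loc-1: 339a + 452b = −531;  Loc-3−Loc-1: 0a + 367b = −433.3.
Solving gives a = 0.00783, b = −1.18065.
|∇z| = √(a²+b²) = 1.18068, so dip δ = arctan(1.18068) = 49.74°.
True thickness = vertical thickness × cos δ = 28 × cos 49.74° = 18.1 m.

18.1 m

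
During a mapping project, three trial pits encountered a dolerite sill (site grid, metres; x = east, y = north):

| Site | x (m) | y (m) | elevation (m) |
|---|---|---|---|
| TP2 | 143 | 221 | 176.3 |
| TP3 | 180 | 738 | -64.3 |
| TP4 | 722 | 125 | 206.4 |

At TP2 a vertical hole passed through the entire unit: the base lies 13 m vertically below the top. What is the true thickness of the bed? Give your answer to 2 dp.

11.79 m

Let the plane be z = a·x + b·y + c.
TP3−TP2: 37a + 517b = −240.6;  TP4−TP2: 579a − 96b = 30.1.
Solving gives a = −0.02488, b = −0.46360.
|∇z| = √(a²+b²) = 0.46426, so dip δ = arctan(0.46426) = 24.90°.
True thickness = vertical thickness × cos δ = 13 × cos 24.90° = 11.79 m.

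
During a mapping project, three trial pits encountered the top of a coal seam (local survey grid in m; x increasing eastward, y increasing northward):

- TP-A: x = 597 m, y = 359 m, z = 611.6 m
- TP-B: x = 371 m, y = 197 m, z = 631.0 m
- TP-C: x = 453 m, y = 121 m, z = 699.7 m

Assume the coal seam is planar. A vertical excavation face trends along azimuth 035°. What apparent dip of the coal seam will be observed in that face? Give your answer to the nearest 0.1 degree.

15.6°

Let the plane be z = a·x + b·y + c.
TP-B−TP-A: −226a − 162b = 19.4;  TP-C−TP-A: −144a − 238b = 88.1.
Solving gives a = 0.31697, b = −0.56195.
Unit vector along 035° is (sin 35°, cos 35°) = (0.5736, 0.8192).
Slope in that direction = a·(0.5736) + b·(0.8192) = −0.27851.
Apparent dip = arctan|0.27851| = 15.6° (true dip is 32.8°, so apparent ≤ true as expected).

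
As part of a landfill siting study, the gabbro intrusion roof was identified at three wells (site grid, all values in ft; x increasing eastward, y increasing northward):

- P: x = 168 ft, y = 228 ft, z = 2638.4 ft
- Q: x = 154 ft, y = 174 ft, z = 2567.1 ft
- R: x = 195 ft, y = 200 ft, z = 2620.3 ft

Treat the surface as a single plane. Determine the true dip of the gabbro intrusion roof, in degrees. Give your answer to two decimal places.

Let the plane be z = a·x + b·y + c.
Q−P: −14a − 54b = −71.3;  R−P: 27a − 28b = −18.1.
Solving gives a = 0.55081, b = 1.17757.
Gradient magnitude |∇z| = √(a² + b²) = √(0.30339 + 1.38667) = 1.30002.
True dip = arctan(1.30002) = 52.43°, dipping toward SSW (azimuth ≈ 205°).

52.43°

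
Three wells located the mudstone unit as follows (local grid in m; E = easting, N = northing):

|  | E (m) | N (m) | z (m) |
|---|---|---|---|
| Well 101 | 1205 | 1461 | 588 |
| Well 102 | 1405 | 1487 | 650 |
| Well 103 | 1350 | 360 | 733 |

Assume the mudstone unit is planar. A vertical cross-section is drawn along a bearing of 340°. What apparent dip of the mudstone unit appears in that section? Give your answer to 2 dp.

Let the plane be z = a·E + b·N + c.
Well 102−Well 101: 200a + 26b = 62;  Well 103−Well 101: 145a − 1101b = 145.
Solving gives a = 0.32161, b = −0.08934.
Unit vector along 340° is (sin 340°, cos 340°) = (-0.3420, 0.9397).
Slope in that direction = a·(-0.3420) + b·(0.9397) = −0.19395.
Apparent dip = arctan|0.19395| = 10.98° (true dip is 18.5°, so apparent ≤ true as expected).

10.98°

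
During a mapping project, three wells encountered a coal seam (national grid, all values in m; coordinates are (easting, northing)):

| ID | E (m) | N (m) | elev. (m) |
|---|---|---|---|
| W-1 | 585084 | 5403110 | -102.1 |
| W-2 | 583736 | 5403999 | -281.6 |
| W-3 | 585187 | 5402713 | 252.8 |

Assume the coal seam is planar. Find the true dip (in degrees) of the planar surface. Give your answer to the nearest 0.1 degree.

49.6°

Let the plane be z = a·E + b·N + c.
W-2−W-1: −1348a + 889b = −179.5;  W-3−W-1: 103a − 397b = 354.9.
Solving gives a = −0.55061, b = −1.03681.
Gradient magnitude |∇z| = √(a² + b²) = √(0.30317 + 1.07497) = 1.17394.
True dip = arctan(1.17394) = 49.6°, dipping toward NNE (azimuth ≈ 028°).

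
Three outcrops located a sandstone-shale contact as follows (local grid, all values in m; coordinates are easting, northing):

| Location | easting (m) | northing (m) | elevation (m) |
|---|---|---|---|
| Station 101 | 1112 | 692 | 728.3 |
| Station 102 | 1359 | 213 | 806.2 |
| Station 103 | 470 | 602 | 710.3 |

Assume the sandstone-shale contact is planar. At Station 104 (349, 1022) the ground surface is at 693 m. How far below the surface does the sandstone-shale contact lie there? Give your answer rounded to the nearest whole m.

46 m

Two edge vectors: Station 101→Station 102 = (247, -479, 77.9), Station 101→Station 103 = (-642, -90, -18).
Normal n = (Station 101→Station 102) × (Station 101→Station 103) = (15633, -45565.8, -329748).
So ∂z/∂easting = −n_x/n_z = 0.04741 and ∂z/∂northing = −n_y/n_z = −0.13818.
Intercept c from Station 101: 728.3 − 52.72 + 95.62 = 771.20.
At (349, 1022): z_contact = 16.5 − 141.2 + 771.20 = 646.5 m.
Depth below ground = 693 − 646.5 = 46 m.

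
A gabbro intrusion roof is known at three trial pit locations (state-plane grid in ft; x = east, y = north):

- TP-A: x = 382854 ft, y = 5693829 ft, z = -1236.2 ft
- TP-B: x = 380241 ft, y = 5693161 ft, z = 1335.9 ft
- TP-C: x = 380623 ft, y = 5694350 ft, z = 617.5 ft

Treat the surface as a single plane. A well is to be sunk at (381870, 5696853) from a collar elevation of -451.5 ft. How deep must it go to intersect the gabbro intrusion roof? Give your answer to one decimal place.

843.7 ft

Let the plane be z = a·x + b·y + c.
TP-B−TP-A: −2613a − 668b = 2572.1;  TP-C−TP-A: −2231a + 521b = 1853.7.
Solving gives a = −0.904145906, b = −0.313722678.
Then c = -1236.2 − a·382854 − b·5693829 = 2131202.96.
At (381870, 5696853): z_contact = −345266.20 − 1787231.98 + 2131202.96 = -1295.22 ft.
Depth below ground = -451.5 − (-1295.22) = 843.7 ft.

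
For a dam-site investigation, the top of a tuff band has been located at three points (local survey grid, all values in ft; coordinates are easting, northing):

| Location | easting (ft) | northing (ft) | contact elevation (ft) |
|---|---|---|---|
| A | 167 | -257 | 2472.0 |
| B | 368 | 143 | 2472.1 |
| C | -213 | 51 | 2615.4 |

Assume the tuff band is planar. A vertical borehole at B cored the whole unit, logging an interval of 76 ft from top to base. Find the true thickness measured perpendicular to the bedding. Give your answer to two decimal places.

72.79 ft

Let the plane be z = a·easting + b·northing + c.
B−A: 201a + 400b = 0.1;  C−A: −380a + 308b = 143.4.
Solving gives a = −0.26801, b = 0.13492.
|∇z| = √(a²+b²) = 0.30006, so dip δ = arctan(0.30006) = 16.70°.
True thickness = vertical thickness × cos δ = 76 × cos 16.70° = 72.79 ft.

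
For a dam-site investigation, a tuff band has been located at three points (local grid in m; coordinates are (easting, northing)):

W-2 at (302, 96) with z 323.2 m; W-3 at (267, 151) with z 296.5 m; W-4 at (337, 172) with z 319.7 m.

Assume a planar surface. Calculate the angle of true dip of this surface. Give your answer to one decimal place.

Two edge vectors: W-2→W-3 = (-35, 55, -26.7), W-2→W-4 = (35, 76, -3.5).
Normal n = (W-2→W-3) × (W-2→W-4) = (1836.7, -1057, -4585).
So ∂z/∂E = −n_x/n_z = 0.40059 and ∂z/∂N = −n_y/n_z = −0.23053.
Gradient magnitude |∇z| = √(a² + b²) = √(0.16047 + 0.05315) = 0.46219.
True dip = arctan(0.46219) = 24.8°, dipping toward WNW (azimuth ≈ 300°).

24.8°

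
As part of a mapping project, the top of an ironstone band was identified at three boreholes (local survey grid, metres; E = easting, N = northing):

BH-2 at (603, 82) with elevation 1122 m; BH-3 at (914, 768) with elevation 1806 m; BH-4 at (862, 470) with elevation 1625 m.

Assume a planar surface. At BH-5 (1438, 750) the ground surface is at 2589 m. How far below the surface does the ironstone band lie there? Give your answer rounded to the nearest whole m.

57 m

Two edge vectors: BH-2→BH-3 = (311, 686, 684), BH-2→BH-4 = (259, 388, 503).
Normal n = (BH-2→BH-3) × (BH-2→BH-4) = (79666, 20723, -57006).
So ∂z/∂E = −n_x/n_z = 1.39750 and ∂z/∂N = −n_y/n_z = 0.36352.
Intercept c from BH-2: 1122 − 842.69 − 29.81 = 249.50.
At (1438, 750): z_contact = 2009.6 + 272.6 + 249.50 = 2531.7 m.
Depth below ground = 2589 − 2531.7 = 57 m.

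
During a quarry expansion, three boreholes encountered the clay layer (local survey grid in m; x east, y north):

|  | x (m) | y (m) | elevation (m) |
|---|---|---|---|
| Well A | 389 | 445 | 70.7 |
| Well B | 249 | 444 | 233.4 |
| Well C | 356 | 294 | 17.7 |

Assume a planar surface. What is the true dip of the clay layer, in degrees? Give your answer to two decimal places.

Two edge vectors: Well A→Well B = (-140, -1, 162.7), Well A→Well C = (-33, -151, -53).
Normal n = (Well A→Well B) × (Well A→Well C) = (24620.7, -12789.1, 21107).
So ∂z/∂x = −n_x/n_z = −1.16647 and ∂z/∂y = −n_y/n_z = 0.60592.
Gradient magnitude |∇z| = √(a² + b²) = √(1.36065 + 0.36714) = 1.31445.
True dip = arctan(1.31445) = 52.74°, dipping toward ESE (azimuth ≈ 117°).

52.74°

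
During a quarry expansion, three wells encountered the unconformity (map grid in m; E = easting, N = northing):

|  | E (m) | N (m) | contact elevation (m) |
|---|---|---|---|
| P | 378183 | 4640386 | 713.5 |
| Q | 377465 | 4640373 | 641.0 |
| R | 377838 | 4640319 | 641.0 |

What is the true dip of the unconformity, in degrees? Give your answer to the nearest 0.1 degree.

Let the plane be z = a·E + b·N + c.
Q−P: −718a − 13b = −72.5;  R−P: −345a − 67b = −72.5.
Solving gives a = 0.08975, b = 0.61994.
Gradient magnitude |∇z| = √(a² + b²) = √(0.00806 + 0.38433) = 0.62641.
True dip = arctan(0.62641) = 32.1°, dipping toward S (azimuth ≈ 188°).

32.1°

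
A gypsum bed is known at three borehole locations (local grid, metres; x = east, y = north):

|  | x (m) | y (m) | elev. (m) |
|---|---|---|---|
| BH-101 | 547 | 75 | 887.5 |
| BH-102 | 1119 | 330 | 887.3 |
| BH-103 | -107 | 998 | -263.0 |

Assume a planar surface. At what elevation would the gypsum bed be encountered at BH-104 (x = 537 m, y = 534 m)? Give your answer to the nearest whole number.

448 m

Two edge vectors: BH-101→BH-102 = (572, 255, -0.2), BH-101→BH-103 = (-654, 923, -1150.5).
Normal n = (BH-101→BH-102) × (BH-101→BH-103) = (-293192.9, 658216.8, 694726).
So ∂z/∂x = −n_x/n_z = 0.42203 and ∂z/∂y = −n_y/n_z = −0.94745.
Intercept c from BH-101: 887.5 − 230.85 + 71.06 = 727.71.
At (537, 534): z = 226.6 − 505.9 + 727.71 = 448.4 m.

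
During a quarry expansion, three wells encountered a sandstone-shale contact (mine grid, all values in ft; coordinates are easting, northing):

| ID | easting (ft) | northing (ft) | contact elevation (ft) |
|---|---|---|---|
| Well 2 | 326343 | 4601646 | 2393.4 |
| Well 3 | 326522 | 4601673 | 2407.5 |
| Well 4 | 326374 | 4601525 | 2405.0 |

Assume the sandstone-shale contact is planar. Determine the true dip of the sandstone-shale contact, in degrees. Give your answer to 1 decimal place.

Let the plane be z = a·easting + b·northing + c.
Well 3−Well 2: 179a + 27b = 14.1;  Well 4−Well 2: 31a − 121b = 11.6.
Solving gives a = 0.08976, b = −0.07287.
Gradient magnitude |∇z| = √(a² + b²) = √(0.00806 + 0.00531) = 0.11562.
True dip = arctan(0.11562) = 6.6°, dipping toward NW (azimuth ≈ 309°).

6.6°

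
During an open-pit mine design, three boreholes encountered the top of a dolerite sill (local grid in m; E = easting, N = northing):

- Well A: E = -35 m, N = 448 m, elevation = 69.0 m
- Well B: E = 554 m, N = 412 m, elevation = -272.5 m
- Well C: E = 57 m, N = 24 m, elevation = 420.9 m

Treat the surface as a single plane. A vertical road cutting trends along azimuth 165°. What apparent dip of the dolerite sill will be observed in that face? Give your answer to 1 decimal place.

37.6°

Let the plane be z = a·E + b·N + c.
Well B−Well A: 589a − 36b = −341.5;  Well C−Well A: 92a − 424b = 351.9.
Solving gives a = −0.63900, b = −0.96860.
Unit vector along 165° is (sin 165°, cos 165°) = (0.2588, -0.9659).
Slope in that direction = a·(0.2588) + b·(-0.9659) = 0.77021.
Apparent dip = arctan|0.77021| = 37.6° (true dip is 49.2°, so apparent ≤ true as expected).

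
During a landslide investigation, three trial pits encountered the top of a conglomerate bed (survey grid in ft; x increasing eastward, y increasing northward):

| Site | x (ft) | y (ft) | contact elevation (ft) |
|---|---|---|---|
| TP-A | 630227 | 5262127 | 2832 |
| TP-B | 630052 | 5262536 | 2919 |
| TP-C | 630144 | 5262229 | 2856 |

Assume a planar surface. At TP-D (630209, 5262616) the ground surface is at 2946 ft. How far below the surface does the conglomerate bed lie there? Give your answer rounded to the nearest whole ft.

Two edge vectors: TP-A→TP-B = (-175, 409, 87), TP-A→TP-C = (-83, 102, 24).
Normal n = (TP-A→TP-B) × (TP-A→TP-C) = (942, -3021, 16097).
So ∂z/∂x = −n_x/n_z = −0.05852022 and ∂z/∂y = −n_y/n_z = 0.18767472.
Intercept c from TP-A: 2832 + 36881.02 − 987568.22 = −947855.20.
At (630209, 5262616): z_contact = −36880.0 + 987660.0 − 947855.20 = 2924.8 ft.
Depth below ground = 2946 − 2924.8 = 21 ft.

21 ft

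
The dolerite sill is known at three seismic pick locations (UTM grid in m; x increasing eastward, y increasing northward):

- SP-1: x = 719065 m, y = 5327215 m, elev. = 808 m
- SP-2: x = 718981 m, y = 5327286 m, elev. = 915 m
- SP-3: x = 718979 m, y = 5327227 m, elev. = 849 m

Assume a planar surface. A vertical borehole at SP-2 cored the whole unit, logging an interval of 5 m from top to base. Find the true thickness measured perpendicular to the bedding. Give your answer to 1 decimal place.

3.2 m

Let the plane be z = a·x + b·y + c.
SP-2−SP-1: −84a + 71b = 107;  SP-3−SP-1: −86a + 12b = 41.
Solving gives a = −0.31914, b = 1.12946.
|∇z| = √(a²+b²) = 1.17369, so dip δ = arctan(1.17369) = 49.57°.
True thickness = vertical thickness × cos δ = 5 × cos 49.57° = 3.2 m.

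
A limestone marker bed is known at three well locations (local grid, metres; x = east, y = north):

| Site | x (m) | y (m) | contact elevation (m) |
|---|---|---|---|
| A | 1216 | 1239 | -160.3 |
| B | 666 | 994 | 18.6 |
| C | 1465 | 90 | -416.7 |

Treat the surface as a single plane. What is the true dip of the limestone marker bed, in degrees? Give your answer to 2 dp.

22.37°

Let the plane be z = a·x + b·y + c.
B−A: −550a − 245b = 178.9;  C−A: 249a − 1149b = −256.4.
Solving gives a = −0.38729, b = 0.13922.
Gradient magnitude |∇z| = √(a² + b²) = √(0.14999 + 0.01938) = 0.41155.
True dip = arctan(0.41155) = 22.37°, dipping toward ESE (azimuth ≈ 110°).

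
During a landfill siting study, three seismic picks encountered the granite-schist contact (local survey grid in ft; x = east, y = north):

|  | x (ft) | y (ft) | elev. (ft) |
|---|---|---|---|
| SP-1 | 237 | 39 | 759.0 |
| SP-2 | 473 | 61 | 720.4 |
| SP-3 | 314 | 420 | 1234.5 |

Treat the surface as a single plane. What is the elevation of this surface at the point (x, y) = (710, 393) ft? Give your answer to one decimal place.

1086.3 ft

Let the plane be z = a·x + b·y + c.
SP-2−SP-1: 236a + 22b = −38.6;  SP-3−SP-1: 77a + 381b = 475.5.
Solving gives a = −0.28528, b = 1.30569.
Then c = 759 − a·237 − b·39 = 775.69.
At (710, 393): z = −202.5 + 513.1 + 775.69 = 1086.3 ft.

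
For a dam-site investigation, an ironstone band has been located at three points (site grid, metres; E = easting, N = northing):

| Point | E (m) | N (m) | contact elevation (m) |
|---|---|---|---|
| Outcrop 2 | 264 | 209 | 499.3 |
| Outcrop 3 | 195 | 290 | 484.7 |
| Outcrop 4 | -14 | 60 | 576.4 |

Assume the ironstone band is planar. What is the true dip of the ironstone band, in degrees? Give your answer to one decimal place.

17.3°

Two edge vectors: Outcrop 2→Outcrop 3 = (-69, 81, -14.6), Outcrop 2→Outcrop 4 = (-278, -149, 77.1).
Normal n = (Outcrop 2→Outcrop 3) × (Outcrop 2→Outcrop 4) = (4069.7, 9378.7, 32799).
So ∂z/∂E = −n_x/n_z = −0.12408 and ∂z/∂N = −n_y/n_z = −0.28594.
Gradient magnitude |∇z| = √(a² + b²) = √(0.01540 + 0.08176) = 0.31171.
True dip = arctan(0.31171) = 17.3°, dipping toward NNE (azimuth ≈ 023°).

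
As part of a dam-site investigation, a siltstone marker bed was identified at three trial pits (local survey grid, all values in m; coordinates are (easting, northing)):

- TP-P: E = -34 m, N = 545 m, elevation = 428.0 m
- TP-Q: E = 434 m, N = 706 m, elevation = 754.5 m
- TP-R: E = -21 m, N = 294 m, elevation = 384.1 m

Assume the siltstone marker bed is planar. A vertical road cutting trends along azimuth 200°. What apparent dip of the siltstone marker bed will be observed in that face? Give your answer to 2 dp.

Let the plane be z = a·E + b·N + c.
TP-Q−TP-P: 468a + 161b = 326.5;  TP-R−TP-P: 13a − 251b = −43.9.
Solving gives a = 0.62632, b = 0.20734.
Unit vector along 200° is (sin 200°, cos 200°) = (-0.3420, -0.9397).
Slope in that direction = a·(-0.3420) + b·(-0.9397) = −0.40905.
Apparent dip = arctan|0.40905| = 22.25° (true dip is 33.4°, so apparent ≤ true as expected).

22.25°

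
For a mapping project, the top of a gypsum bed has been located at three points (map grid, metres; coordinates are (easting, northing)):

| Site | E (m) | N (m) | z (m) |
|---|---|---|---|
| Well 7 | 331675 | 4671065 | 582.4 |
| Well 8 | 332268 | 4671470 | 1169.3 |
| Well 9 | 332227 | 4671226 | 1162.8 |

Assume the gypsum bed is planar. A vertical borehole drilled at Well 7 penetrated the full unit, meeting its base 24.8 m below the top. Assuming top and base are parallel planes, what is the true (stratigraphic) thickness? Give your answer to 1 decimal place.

Two edge vectors: Well 7→Well 8 = (593, 405, 586.9), Well 7→Well 9 = (552, 161, 580.4).
Normal n = (Well 7→Well 8) × (Well 7→Well 9) = (140571.1, -20208.4, -128087).
So ∂z/∂E = −n_x/n_z = 1.09747 and ∂z/∂N = −n_y/n_z = −0.15777.
|∇z| = √(a²+b²) = 1.10875, so dip δ = arctan(1.10875) = 47.95°.
True thickness = vertical thickness × cos δ = 24.8 × cos 47.95° = 16.6 m.

16.6 m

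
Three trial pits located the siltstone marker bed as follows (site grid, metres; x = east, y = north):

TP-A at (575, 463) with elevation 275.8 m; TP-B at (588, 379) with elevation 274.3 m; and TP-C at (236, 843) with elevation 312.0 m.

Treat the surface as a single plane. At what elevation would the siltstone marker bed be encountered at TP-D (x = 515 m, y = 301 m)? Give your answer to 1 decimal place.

Let the plane be z = a·x + b·y + c.
TP-B−TP-A: 13a − 84b = −1.5;  TP-C−TP-A: −339a + 380b = 36.2.
Solving gives a = −0.10498, b = 0.00161.
Then c = 275.8 − a·575 − b·463 = 335.42.
At (515, 301): z = −54.1 + 0.5 + 335.42 = 281.8 m.

281.8 m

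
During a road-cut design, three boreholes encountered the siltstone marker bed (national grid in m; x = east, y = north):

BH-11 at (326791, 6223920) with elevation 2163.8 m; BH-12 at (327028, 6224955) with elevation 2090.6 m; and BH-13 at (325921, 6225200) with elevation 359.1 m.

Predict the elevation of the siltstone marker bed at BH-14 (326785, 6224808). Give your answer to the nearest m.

Let the plane be z = a·x + b·y + c.
BH-12−BH-11: 237a + 1035b = −73.2;  BH-13−BH-11: −870a + 1280b = −1804.7.
Solving gives a = 1.47379445, b = −0.40820221.
Then c = 2163.8 − a·326791 − b·6223920 = 2061158.92.
At (326785, 6224808): z = 481613.9 − 2540980.4 + 2061158.92 = 1792.5 m.

1792 m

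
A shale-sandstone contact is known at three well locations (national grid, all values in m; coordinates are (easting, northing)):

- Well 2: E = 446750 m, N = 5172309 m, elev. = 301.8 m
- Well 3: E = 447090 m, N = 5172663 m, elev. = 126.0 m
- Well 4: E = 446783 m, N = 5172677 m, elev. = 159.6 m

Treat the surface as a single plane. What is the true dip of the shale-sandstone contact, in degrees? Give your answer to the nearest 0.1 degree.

Two edge vectors: Well 2→Well 3 = (340, 354, -175.8), Well 2→Well 4 = (33, 368, -142.2).
Normal n = (Well 2→Well 3) × (Well 2→Well 4) = (14355.6, 42546.6, 113438).
So ∂z/∂E = −n_x/n_z = −0.12655 and ∂z/∂N = −n_y/n_z = −0.37506.
Gradient magnitude |∇z| = √(a² + b²) = √(0.01601 + 0.14067) = 0.39584.
True dip = arctan(0.39584) = 21.6°, dipping toward NNE (azimuth ≈ 019°).

21.6°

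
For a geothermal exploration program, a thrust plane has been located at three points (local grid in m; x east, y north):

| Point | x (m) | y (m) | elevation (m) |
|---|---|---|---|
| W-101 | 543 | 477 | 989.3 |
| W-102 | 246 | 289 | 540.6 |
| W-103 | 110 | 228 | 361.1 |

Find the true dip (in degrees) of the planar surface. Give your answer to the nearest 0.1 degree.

Let the plane be z = a·x + b·y + c.
W-102−W-101: −297a − 188b = −448.7;  W-103−W-101: −433a − 249b = −628.2.
Solving gives a = 0.85563, b = 1.03499.
Gradient magnitude |∇z| = √(a² + b²) = √(0.73210 + 1.07120) = 1.34287.
True dip = arctan(1.34287) = 53.3°, dipping toward SW (azimuth ≈ 220°).

53.3°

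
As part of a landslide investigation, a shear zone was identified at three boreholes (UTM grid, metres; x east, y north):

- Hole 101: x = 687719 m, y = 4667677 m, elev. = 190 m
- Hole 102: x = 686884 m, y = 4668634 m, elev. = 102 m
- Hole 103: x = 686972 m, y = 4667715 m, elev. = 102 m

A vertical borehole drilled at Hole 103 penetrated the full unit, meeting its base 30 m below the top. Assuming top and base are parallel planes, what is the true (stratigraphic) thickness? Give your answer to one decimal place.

29.8 m

Let the plane be z = a·x + b·y + c.
Hole 102−Hole 101: −835a + 957b = −88;  Hole 103−Hole 101: −747a + 38b = −88.
Solving gives a = 0.11838, b = 0.01134.
|∇z| = √(a²+b²) = 0.11892, so dip δ = arctan(0.11892) = 6.78°.
True thickness = vertical thickness × cos δ = 30 × cos 6.78° = 29.8 m.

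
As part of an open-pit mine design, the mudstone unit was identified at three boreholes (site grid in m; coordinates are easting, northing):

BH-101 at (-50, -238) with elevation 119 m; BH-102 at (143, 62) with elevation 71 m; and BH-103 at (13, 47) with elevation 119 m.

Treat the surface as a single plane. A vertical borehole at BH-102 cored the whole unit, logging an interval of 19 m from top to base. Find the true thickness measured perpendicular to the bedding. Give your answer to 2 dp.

Let the plane be z = a·easting + b·northing + c.
BH-102−BH-101: 193a + 300b = −48;  BH-103−BH-101: 63a + 285b = 0.
Solving gives a = −0.37889, b = 0.08376.
|∇z| = √(a²+b²) = 0.38804, so dip δ = arctan(0.38804) = 21.21°.
True thickness = vertical thickness × cos δ = 19 × cos 21.21° = 17.71 m.

17.71 m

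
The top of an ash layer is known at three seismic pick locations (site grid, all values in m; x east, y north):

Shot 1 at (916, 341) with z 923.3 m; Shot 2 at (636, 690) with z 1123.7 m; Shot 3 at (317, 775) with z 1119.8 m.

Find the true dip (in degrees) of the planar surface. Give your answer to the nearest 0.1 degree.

Let the plane be z = a·x + b·y + c.
Shot 2−Shot 1: −280a + 349b = 200.4;  Shot 3−Shot 1: −599a + 434b = 196.5.
Solving gives a = 0.21016, b = 0.74282.
Gradient magnitude |∇z| = √(a² + b²) = √(0.04417 + 0.55178) = 0.77197.
True dip = arctan(0.77197) = 37.7°, dipping toward SSW (azimuth ≈ 196°).

37.7°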